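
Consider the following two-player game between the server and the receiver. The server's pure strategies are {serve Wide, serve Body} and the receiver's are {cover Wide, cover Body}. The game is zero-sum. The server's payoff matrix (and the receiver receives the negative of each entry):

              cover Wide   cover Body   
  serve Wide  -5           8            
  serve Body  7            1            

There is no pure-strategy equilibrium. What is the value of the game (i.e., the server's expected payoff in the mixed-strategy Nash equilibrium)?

v = 61/19

For the server to be willing to mix, the server must be indifferent between serve Wide and serve Body, which pins down the receiver's mix.
  the server's expected payoff from serve Wide: q·(-5) + (1−q)·8 = -13q + 8
  the server's expected payoff from serve Body: q·7 + (1−q)·1 = 6q + 1
  -13q + 8 = 6q + 1  ⇒  -19q = -7  ⇒  q = 7/19.
The value is the server's expected payoff against this mix (using serve Wide): (7/19)·(-5) + (12/19)·8 = 61/19.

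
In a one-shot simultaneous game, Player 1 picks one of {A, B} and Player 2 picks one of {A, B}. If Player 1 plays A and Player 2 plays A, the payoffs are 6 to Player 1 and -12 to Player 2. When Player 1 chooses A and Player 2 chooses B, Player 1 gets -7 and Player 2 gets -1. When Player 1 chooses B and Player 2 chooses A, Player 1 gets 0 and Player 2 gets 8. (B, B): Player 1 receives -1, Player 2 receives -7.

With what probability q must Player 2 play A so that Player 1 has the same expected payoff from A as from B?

In a mixed equilibrium Player 1 is indifferent between A and B; this condition fixes q.
  Player 1's payoff from A: q·6 + (1−q)·(-7) = 13q - 7
  Player 1's payoff from B: q·0 + (1−q)·(-1) = q - 1
  13q - 7 = q - 1  ⇒  12q = 6  ⇒  q = 1/2.

q = 1/2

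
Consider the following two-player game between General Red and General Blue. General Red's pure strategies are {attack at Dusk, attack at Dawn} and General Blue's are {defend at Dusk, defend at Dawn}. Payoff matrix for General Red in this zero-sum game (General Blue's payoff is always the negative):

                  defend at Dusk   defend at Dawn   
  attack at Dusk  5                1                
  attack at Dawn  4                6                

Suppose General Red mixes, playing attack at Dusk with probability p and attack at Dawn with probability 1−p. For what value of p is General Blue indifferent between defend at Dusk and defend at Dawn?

p = 1/3

In a mixed equilibrium General Blue is indifferent between defend at Dusk and defend at Dawn; this condition fixes p.
  General Blue's payoff from defend at Dusk: p·(-5) + (1−p)·(-4) = -p - 4
  General Blue's payoff from defend at Dawn: p·(-1) + (1−p)·(-6) = 5p - 6
  -p - 4 = 5p - 6  ⇒  -6p = -2  ⇒  p = 1/3.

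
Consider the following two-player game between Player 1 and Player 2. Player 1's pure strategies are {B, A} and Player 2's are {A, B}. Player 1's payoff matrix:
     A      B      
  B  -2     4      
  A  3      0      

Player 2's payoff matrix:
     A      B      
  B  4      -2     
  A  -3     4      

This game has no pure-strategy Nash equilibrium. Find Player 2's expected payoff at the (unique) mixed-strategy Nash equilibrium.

For Player 2 to be willing to mix, Player 2 must be indifferent between A and B, which pins down Player 1's mix.
  Player 2's expected payoff from A: p·4 + (1−p)·(-3) = 7p - 3
  Player 2's expected payoff from B: p·(-2) + (1−p)·4 = -6p + 4
  7p - 3 = -6p + 4  ⇒  13p = 7  ⇒  p = 7/13.
At equilibrium Player 2 is indifferent across columns, so Player 2's payoff equals the payoff from A: (7/13)·4 + (6/13)·(-3) = 10/13.

10/13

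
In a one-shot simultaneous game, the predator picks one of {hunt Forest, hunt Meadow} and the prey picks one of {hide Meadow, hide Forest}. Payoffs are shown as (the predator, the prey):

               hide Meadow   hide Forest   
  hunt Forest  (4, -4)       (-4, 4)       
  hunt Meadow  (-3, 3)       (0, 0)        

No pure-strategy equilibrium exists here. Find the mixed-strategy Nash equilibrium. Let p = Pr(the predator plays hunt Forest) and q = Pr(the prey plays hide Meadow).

The prey's indifference between hide Meadow and hide Forest determines the predator's mixing probability p:
  the prey's payoff from hide Meadow: p·(-4) + (1−p)·3 = -7p + 3
  the prey's payoff from hide Forest: p·4 + (1−p)·0 = 4p
  -7p + 3 = 4p  ⇒  -11p = -3  ⇒  p = 3/11.
The prey's mix must leave the predator indifferent between hunt Forest and hunt Meadow.
  the predator's payoff to hunt Forest: q·4 + (1−q)·(-4) = 8q - 4
  the predator's payoff to hunt Meadow: q·(-3) + (1−q)·0 = -3q
  8q - 4 = -3q  ⇒  11q = 4  ⇒  q = 4/11.

p = 3/11, q = 4/11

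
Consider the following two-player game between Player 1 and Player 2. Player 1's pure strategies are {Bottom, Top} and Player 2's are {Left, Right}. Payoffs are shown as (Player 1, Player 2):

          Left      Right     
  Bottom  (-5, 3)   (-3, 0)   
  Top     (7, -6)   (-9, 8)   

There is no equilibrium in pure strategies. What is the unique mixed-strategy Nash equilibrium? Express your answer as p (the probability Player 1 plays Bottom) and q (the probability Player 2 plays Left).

p = 14/17, q = 1/3

Player 2's indifference between Left and Right determines Player 1's mixing probability p:
  Player 2's payoff to Left: p·3 + (1−p)·(-6) = 9p - 6
  Player 2's payoff to Right: p·0 + (1−p)·8 = -8p + 8
  9p - 6 = -8p + 8  ⇒  17p = 14  ⇒  p = 14/17.
Player 2's mix must leave Player 1 indifferent between Bottom and Top.
  Player 1's payoff from Bottom: q·(-5) + (1−q)·(-3) = -2q - 3
  Player 1's payoff from Top: q·7 + (1−q)·(-9) = 16q - 9
  -2q - 3 = 16q - 9  ⇒  -18q = -6  ⇒  q = 1/3.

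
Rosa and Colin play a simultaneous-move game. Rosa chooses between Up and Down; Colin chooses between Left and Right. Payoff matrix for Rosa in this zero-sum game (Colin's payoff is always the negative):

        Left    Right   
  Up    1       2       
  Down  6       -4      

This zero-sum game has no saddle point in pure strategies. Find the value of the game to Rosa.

v = 16/11

Set Rosa's expected payoff from Up equal to that from Down:
  Rosa's expected payoff from Up: q·1 + (1−q)·2 = -q + 2
  Rosa's expected payoff from Down: q·6 + (1−q)·(-4) = 10q - 4
  -q + 2 = 10q - 4  ⇒  -11q = -6  ⇒  q = 6/11.
The value is Rosa's expected payoff against this mix (using Up): (6/11)·1 + (5/11)·2 = 16/11.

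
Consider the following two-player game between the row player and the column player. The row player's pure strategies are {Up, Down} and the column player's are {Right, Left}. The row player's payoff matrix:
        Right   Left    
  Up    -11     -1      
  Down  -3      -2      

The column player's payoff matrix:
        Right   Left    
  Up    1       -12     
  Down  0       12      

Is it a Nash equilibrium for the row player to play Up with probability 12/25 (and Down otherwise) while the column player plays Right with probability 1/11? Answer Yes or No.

Given the column player's mix q = 1/11, the row player's payoff from Up is -21/11 but from Down is -23/11. The row player strictly prefers Up, so the row player would not mix.
So the proposed profile is not a Nash equilibrium.

No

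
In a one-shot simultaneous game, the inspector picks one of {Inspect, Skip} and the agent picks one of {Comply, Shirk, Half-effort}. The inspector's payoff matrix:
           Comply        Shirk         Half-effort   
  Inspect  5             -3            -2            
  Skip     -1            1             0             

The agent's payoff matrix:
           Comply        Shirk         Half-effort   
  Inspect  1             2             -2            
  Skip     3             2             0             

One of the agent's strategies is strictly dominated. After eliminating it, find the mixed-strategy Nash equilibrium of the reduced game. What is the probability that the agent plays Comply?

q = 2/5

The agent's strategy Half-effort is strictly dominated by Comply: 1 > -2 and 3 > 0. Eliminate Half-effort.
The inspector's indifference between Inspect and Skip determines the agent's mixing probability q:
  the inspector's payoff from Inspect: q·5 + (1−q)·(-3) = 8q - 3
  the inspector's payoff from Skip: q·(-1) + (1−q)·1 = -2q + 1
  8q - 3 = -2q + 1  ⇒  10q = 4  ⇒  q = 2/5.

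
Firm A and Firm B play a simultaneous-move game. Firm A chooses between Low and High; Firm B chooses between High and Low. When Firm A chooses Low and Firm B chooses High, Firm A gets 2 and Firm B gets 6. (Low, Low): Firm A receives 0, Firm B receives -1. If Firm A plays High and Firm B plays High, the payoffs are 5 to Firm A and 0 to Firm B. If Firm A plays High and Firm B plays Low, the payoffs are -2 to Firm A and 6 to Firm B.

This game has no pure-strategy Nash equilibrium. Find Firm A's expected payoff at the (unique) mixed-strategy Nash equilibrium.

Firm A's indifference between Low and High determines Firm B's mixing probability q:
  Firm A's payoff from Low: q·2 + (1−q)·0 = 2q
  Firm A's payoff from High: q·5 + (1−q)·(-2) = 7q - 2
  2q = 7q - 2  ⇒  -5q = -2  ⇒  q = 2/5.
At equilibrium Firm A is indifferent across rows, so Firm A's payoff equals the payoff from Low: (2/5)·2 + (3/5)·0 = 4/5.

4/5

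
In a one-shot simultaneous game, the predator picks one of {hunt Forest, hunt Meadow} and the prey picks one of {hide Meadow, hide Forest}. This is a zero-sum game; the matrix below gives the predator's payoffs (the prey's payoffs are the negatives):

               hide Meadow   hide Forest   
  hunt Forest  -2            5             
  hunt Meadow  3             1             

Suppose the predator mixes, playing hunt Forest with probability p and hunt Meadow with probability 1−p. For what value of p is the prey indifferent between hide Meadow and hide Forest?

Set the prey's expected payoff from hide Meadow equal to that from hide Forest:
  the prey's payoff from hide Meadow: p·2 + (1−p)·(-3) = 5p - 3
  the prey's payoff from hide Forest: p·(-5) + (1−p)·(-1) = -4p - 1
  5p - 3 = -4p - 1  ⇒  9p = 2  ⇒  p = 2/9.

p = 2/9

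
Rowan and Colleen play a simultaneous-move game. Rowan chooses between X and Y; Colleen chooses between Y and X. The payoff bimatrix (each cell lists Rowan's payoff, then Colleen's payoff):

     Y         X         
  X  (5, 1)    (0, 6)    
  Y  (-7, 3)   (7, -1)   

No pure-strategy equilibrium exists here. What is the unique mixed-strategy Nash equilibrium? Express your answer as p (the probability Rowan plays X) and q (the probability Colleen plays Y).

Set Colleen's expected payoff from Y equal to that from X:
  Colleen's expected payoff from Y: p·1 + (1−p)·3 = -2p + 3
  Colleen's expected payoff from X: p·6 + (1−p)·(-1) = 7p - 1
  -2p + 3 = 7p - 1  ⇒  -9p = -4  ⇒  p = 4/9.
In a mixed equilibrium Rowan is indifferent between X and Y; this condition fixes q.
  Rowan's payoff to X: q·5 + (1−q)·0 = 5q
  Rowan's payoff to Y: q·(-7) + (1−q)·7 = -14q + 7
  5q = -14q + 7  ⇒  19q = 7  ⇒  q = 7/19.

p = 4/9, q = 7/19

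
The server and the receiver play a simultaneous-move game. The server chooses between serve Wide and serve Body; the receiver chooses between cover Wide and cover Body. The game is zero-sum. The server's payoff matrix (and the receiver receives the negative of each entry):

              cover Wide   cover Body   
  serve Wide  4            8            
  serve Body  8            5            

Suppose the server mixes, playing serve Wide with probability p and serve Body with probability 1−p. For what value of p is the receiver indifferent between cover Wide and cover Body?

For the receiver to be willing to mix, the receiver must be indifferent between cover Wide and cover Body, which pins down the server's mix.
  the receiver's expected payoff from cover Wide: p·(-4) + (1−p)·(-8) = 4p - 8
  the receiver's expected payoff from cover Body: p·(-8) + (1−p)·(-5) = -3p - 5
  4p - 8 = -3p - 5  ⇒  7p = 3  ⇒  p = 3/7.

p = 3/7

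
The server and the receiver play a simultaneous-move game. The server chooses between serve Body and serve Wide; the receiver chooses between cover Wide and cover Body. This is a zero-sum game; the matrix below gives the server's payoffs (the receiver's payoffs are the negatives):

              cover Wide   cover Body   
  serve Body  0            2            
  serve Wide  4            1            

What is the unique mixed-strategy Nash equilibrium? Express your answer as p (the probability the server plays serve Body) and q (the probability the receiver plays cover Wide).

In a mixed equilibrium the receiver is indifferent between cover Wide and cover Body; this condition fixes p.
  the receiver's payoff to cover Wide: p·0 + (1−p)·(-4) = 4p - 4
  the receiver's payoff to cover Body: p·(-2) + (1−p)·(-1) = -p - 1
  4p - 4 = -p - 1  ⇒  5p = 3  ⇒  p = 3/5.
The server's indifference between serve Body and serve Wide determines the receiver's mixing probability q:
  the server's expected payoff from serve Body: q·0 + (1−q)·2 = -2q + 2
  the server's expected payoff from serve Wide: q·4 + (1−q)·1 = 3q + 1
  -2q + 2 = 3q + 1  ⇒  -5q = -1  ⇒  q = 1/5.

p = 3/5, q = 1/5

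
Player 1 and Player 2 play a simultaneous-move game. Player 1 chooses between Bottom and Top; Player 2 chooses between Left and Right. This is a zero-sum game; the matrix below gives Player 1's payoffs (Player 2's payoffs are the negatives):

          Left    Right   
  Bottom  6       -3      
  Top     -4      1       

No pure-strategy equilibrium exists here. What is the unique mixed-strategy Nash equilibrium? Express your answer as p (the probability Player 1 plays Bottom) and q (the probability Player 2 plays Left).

p = 5/14, q = 2/7

In a mixed equilibrium Player 2 is indifferent between Left and Right; this condition fixes p.
  Player 2's payoff from Left: p·(-6) + (1−p)·4 = -10p + 4
  Player 2's payoff from Right: p·3 + (1−p)·(-1) = 4p - 1
  -10p + 4 = 4p - 1  ⇒  -14p = -5  ⇒  p = 5/14.
Player 1's indifference between Bottom and Top determines Player 2's mixing probability q:
  Player 1's payoff to Bottom: q·6 + (1−q)·(-3) = 9q - 3
  Player 1's payoff to Top: q·(-4) + (1−q)·1 = -5q + 1
  9q - 3 = -5q + 1  ⇒  14q = 4  ⇒  q = 2/7.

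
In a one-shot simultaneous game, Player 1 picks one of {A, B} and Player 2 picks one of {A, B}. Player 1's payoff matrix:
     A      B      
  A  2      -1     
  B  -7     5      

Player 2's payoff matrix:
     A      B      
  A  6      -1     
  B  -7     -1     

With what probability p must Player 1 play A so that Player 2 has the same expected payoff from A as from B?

Player 2's indifference between A and B determines Player 1's mixing probability p:
  Player 2's expected payoff from A: p·6 + (1−p)·(-7) = 13p - 7
  Player 2's expected payoff from B: p·(-1) + (1−p)·(-1) = -1
  13p - 7 = -1  ⇒  13p = 6  ⇒  p = 6/13.

p = 6/13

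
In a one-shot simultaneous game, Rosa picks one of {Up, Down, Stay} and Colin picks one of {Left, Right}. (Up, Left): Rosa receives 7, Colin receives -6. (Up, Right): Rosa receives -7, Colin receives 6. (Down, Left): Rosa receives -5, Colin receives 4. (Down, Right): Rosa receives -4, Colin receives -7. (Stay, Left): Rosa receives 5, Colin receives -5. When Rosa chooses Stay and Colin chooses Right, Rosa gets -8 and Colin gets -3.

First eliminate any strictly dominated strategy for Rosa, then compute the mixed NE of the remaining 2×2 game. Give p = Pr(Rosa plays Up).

Rosa's strategy Stay is strictly dominated by Up: 7 > 5 and -7 > -8. Eliminate Stay.
Rosa's mix must leave Colin indifferent between Left and Right.
  Colin's payoff from Left: p·(-6) + (1−p)·4 = -10p + 4
  Colin's payoff from Right: p·6 + (1−p)·(-7) = 13p - 7
  -10p + 4 = 13p - 7  ⇒  -23p = -11  ⇒  p = 11/23.

p = 11/23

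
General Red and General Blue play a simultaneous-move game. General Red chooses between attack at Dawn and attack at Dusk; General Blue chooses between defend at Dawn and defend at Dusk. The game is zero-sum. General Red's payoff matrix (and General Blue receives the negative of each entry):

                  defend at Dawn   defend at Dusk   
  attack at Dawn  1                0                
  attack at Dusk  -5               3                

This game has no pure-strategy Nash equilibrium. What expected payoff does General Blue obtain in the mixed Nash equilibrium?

General Blue's indifference between defend at Dawn and defend at Dusk determines General Red's mixing probability p:
  General Blue's expected payoff from defend at Dawn: p·(-1) + (1−p)·5 = -6p + 5
  General Blue's expected payoff from defend at Dusk: p·0 + (1−p)·(-3) = 3p - 3
  -6p + 5 = 3p - 3  ⇒  -9p = -8  ⇒  p = 8/9.
At equilibrium General Blue is indifferent across columns, so General Blue's payoff equals the payoff from defend at Dawn: (8/9)·(-1) + (1/9)·5 = -1/3.

-1/3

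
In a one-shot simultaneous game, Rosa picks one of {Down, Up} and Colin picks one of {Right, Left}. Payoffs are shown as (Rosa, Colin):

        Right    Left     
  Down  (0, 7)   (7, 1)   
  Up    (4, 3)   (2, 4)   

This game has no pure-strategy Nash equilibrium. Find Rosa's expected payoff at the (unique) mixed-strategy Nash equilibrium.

In a mixed equilibrium Rosa is indifferent between Down and Up; this condition fixes q.
  Rosa's payoff from Down: q·0 + (1−q)·7 = -7q + 7
  Rosa's payoff from Up: q·4 + (1−q)·2 = 2q + 2
  -7q + 7 = 2q + 2  ⇒  -9q = -5  ⇒  q = 5/9.
At equilibrium Rosa is indifferent across rows, so Rosa's payoff equals the payoff from Down: (5/9)·0 + (4/9)·7 = 28/9.

28/9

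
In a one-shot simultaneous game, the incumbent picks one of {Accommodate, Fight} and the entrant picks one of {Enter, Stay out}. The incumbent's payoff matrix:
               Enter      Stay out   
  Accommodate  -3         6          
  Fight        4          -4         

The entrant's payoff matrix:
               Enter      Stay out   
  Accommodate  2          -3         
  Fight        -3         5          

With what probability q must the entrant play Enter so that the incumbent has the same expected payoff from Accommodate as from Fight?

The entrant's mix must leave the incumbent indifferent between Accommodate and Fight.
  the incumbent's expected payoff from Accommodate: q·(-3) + (1−q)·6 = -9q + 6
  the incumbent's expected payoff from Fight: q·4 + (1−q)·(-4) = 8q - 4
  -9q + 6 = 8q - 4  ⇒  -17q = -10  ⇒  q = 10/17.

q = 10/17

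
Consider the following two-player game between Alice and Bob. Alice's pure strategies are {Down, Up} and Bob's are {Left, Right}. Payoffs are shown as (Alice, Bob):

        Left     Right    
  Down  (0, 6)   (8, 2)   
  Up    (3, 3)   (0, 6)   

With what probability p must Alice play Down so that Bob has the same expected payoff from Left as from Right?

p = 3/7

For Bob to be willing to mix, Bob must be indifferent between Left and Right, which pins down Alice's mix.
  Bob's expected payoff from Left: p·6 + (1−p)·3 = 3p + 3
  Bob's expected payoff from Right: p·2 + (1−p)·6 = -4p + 6
  3p + 3 = -4p + 6  ⇒  7p = 3  ⇒  p = 3/7.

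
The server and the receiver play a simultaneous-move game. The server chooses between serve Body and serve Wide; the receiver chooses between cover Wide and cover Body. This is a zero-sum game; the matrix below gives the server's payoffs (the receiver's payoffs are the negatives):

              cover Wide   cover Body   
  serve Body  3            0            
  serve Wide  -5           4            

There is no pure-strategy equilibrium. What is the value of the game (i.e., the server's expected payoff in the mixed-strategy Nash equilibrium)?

The server's indifference between serve Body and serve Wide determines the receiver's mixing probability q:
  the server's expected payoff from serve Body: q·3 + (1−q)·0 = 3q
  the server's expected payoff from serve Wide: q·(-5) + (1−q)·4 = -9q + 4
  3q = -9q + 4  ⇒  12q = 4  ⇒  q = 1/3.
The value is the server's expected payoff against this mix (using serve Body): (1/3)·3 + (2/3)·0 = 1.

v = 1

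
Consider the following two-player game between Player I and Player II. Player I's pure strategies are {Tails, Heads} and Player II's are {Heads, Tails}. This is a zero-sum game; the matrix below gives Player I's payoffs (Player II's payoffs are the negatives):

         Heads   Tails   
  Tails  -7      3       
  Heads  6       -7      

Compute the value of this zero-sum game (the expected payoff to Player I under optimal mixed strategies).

In a mixed equilibrium Player I is indifferent between Tails and Heads; this condition fixes q.
  Player I's payoff from Tails: q·(-7) + (1−q)·3 = -10q + 3
  Player I's payoff from Heads: q·6 + (1−q)·(-7) = 13q - 7
  -10q + 3 = 13q - 7  ⇒  -23q = -10  ⇒  q = 10/23.
The value is Player I's expected payoff against this mix (using Tails): (10/23)·(-7) + (13/23)·3 = -31/23.

v = -31/23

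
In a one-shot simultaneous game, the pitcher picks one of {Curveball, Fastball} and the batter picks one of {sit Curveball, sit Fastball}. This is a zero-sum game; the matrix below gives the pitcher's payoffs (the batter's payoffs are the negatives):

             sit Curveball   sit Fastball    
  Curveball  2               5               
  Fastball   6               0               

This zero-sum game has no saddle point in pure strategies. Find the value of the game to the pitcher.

v = 10/3

The pitcher's indifference between Curveball and Fastball determines the batter's mixing probability q:
  the pitcher's payoff to Curveball: q·2 + (1−q)·5 = -3q + 5
  the pitcher's payoff to Fastball: q·6 + (1−q)·0 = 6q
  -3q + 5 = 6q  ⇒  -9q = -5  ⇒  q = 5/9.
The value is the pitcher's expected payoff against this mix (using Curveball): (5/9)·2 + (4/9)·5 = 10/3.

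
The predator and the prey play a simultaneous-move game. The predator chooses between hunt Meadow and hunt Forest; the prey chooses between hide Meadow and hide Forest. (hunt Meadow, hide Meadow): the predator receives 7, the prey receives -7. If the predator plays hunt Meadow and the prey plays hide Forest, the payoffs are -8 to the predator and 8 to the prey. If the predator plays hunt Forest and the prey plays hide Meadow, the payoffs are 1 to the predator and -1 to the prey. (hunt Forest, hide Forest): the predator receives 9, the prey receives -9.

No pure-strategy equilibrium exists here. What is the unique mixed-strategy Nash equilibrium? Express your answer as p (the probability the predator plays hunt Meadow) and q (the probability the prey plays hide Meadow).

Set the prey's expected payoff from hide Meadow equal to that from hide Forest:
  the prey's payoff to hide Meadow: p·(-7) + (1−p)·(-1) = -6p - 1
  the prey's payoff to hide Forest: p·8 + (1−p)·(-9) = 17p - 9
  -6p - 1 = 17p - 9  ⇒  -23p = -8  ⇒  p = 8/23.
Set the predator's expected payoff from hunt Meadow equal to that from hunt Forest:
  the predator's expected payoff from hunt Meadow: q·7 + (1−q)·(-8) = 15q - 8
  the predator's expected payoff from hunt Forest: q·1 + (1−q)·9 = -8q + 9
  15q - 8 = -8q + 9  ⇒  23q = 17  ⇒  q = 17/23.

p = 8/23, q = 17/23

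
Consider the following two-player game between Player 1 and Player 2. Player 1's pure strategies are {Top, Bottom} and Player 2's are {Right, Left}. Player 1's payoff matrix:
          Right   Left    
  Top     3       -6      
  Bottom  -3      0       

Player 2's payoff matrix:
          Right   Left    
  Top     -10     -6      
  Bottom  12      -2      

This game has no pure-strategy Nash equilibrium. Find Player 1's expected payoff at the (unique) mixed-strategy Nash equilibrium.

Player 2's mix must leave Player 1 indifferent between Top and Bottom.
  Player 1's payoff to Top: q·3 + (1−q)·(-6) = 9q - 6
  Player 1's payoff to Bottom: q·(-3) + (1−q)·0 = -3q
  9q - 6 = -3q  ⇒  12q = 6  ⇒  q = 1/2.
At equilibrium Player 1 is indifferent across rows, so Player 1's payoff equals the payoff from Top: (1/2)·3 + (1/2)·(-6) = -3/2.

-3/2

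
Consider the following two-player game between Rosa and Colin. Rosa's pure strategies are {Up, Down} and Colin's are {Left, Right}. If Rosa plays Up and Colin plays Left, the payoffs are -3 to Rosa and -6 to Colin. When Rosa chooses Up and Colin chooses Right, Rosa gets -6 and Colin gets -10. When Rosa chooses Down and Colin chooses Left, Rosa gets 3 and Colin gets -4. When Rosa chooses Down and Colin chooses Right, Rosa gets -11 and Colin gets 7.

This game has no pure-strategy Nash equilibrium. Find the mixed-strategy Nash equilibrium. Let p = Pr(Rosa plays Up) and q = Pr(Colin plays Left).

For Colin to be willing to mix, Colin must be indifferent between Left and Right, which pins down Rosa's mix.
  Colin's payoff from Left: p·(-6) + (1−p)·(-4) = -2p - 4
  Colin's payoff from Right: p·(-10) + (1−p)·7 = -17p + 7
  -2p - 4 = -17p + 7  ⇒  15p = 11  ⇒  p = 11/15.
Colin's mix must leave Rosa indifferent between Up and Down.
  Rosa's payoff from Up: q·(-3) + (1−q)·(-6) = 3q - 6
  Rosa's payoff from Down: q·3 + (1−q)·(-11) = 14q - 11
  3q - 6 = 14q - 11  ⇒  -11q = -5  ⇒  q = 5/11.

p = 11/15, q = 5/11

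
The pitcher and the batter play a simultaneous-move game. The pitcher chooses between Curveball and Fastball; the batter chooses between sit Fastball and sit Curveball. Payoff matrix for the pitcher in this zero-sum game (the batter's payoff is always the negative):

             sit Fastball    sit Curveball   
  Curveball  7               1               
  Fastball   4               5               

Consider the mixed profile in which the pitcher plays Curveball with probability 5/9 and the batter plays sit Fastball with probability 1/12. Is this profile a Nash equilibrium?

No

Given the pitcher's mix p = 5/9, the batter's payoff from sit Fastball is -17/3 but from sit Curveball is -25/9. The batter strictly prefers sit Curveball, so the batter would not mix.
So the proposed profile is not a Nash equilibrium.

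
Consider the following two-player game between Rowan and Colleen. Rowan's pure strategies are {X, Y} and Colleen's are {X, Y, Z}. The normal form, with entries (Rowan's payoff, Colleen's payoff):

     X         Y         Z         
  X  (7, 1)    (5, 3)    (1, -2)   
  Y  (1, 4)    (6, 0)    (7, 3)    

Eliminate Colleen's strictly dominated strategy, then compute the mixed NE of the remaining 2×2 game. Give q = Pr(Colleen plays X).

Colleen's strategy Z is strictly dominated by X: 1 > -2 and 4 > 3. Eliminate Z.
Colleen's mix must leave Rowan indifferent between X and Y.
  Rowan's expected payoff from X: q·7 + (1−q)·5 = 2q + 5
  Rowan's expected payoff from Y: q·1 + (1−q)·6 = -5q + 6
  2q + 5 = -5q + 6  ⇒  7q = 1  ⇒  q = 1/7.

q = 1/7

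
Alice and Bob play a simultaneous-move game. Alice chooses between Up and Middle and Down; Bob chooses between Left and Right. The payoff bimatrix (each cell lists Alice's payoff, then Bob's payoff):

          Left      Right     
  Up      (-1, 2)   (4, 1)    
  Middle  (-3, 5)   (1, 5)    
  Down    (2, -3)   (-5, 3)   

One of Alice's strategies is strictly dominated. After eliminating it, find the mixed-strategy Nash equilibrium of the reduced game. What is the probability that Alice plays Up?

Alice's strategy Middle is strictly dominated by Up: -1 > -3 and 4 > 1. Eliminate Middle.
Set Bob's expected payoff from Left equal to that from Right:
  Bob's payoff to Left: p·2 + (1−p)·(-3) = 5p - 3
  Bob's payoff to Right: p·1 + (1−p)·3 = -2p + 3
  5p - 3 = -2p + 3  ⇒  7p = 6  ⇒  p = 6/7.

p = 6/7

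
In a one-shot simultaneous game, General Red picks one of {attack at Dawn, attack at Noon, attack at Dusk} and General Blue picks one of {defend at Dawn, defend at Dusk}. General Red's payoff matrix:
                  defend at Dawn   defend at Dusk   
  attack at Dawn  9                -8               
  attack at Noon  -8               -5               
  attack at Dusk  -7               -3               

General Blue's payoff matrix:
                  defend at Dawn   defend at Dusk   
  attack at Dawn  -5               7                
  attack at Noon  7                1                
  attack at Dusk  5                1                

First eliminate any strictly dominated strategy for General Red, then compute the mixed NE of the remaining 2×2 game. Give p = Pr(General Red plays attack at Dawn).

p = 1/4

General Red's strategy attack at Noon is strictly dominated by attack at Dusk: -7 > -8 and -3 > -5. Eliminate attack at Noon.
General Red's mix must leave General Blue indifferent between defend at Dawn and defend at Dusk.
  General Blue's expected payoff from defend at Dawn: p·(-5) + (1−p)·5 = -10p + 5
  General Blue's expected payoff from defend at Dusk: p·7 + (1−p)·1 = 6p + 1
  -10p + 5 = 6p + 1  ⇒  -16p = -4  ⇒  p = 1/4.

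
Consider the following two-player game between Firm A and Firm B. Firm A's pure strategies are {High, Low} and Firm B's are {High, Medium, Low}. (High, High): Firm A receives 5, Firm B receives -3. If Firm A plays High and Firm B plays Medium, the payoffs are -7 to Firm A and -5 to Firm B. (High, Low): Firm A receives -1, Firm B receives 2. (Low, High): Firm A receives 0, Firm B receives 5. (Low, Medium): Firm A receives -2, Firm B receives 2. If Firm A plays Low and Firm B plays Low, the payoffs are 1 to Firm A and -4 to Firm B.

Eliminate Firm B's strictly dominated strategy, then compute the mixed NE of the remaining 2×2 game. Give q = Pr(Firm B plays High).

q = 2/7

Firm B's strategy Medium is strictly dominated by High: -3 > -5 and 5 > 2. Eliminate Medium.
In a mixed equilibrium Firm A is indifferent between High and Low; this condition fixes q.
  Firm A's payoff from High: q·5 + (1−q)·(-1) = 6q - 1
  Firm A's payoff from Low: q·0 + (1−q)·1 = -q + 1
  6q - 1 = -q + 1  ⇒  7q = 2  ⇒  q = 2/7.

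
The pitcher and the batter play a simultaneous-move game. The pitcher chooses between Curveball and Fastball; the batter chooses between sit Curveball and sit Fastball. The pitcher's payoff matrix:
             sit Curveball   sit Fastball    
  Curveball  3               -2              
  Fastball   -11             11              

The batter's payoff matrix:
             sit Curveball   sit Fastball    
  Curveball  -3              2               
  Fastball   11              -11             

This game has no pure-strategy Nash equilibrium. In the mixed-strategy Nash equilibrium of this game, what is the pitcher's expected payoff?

11/27

For the pitcher to be willing to mix, the pitcher must be indifferent between Curveball and Fastball, which pins down the batter's mix.
  the pitcher's payoff from Curveball: q·3 + (1−q)·(-2) = 5q - 2
  the pitcher's payoff from Fastball: q·(-11) + (1−q)·11 = -22q + 11
  5q - 2 = -22q + 11  ⇒  27q = 13  ⇒  q = 13/27.
At equilibrium the pitcher is indifferent across rows, so the pitcher's payoff equals the payoff from Curveball: (13/27)·3 + (14/27)·(-2) = 11/27.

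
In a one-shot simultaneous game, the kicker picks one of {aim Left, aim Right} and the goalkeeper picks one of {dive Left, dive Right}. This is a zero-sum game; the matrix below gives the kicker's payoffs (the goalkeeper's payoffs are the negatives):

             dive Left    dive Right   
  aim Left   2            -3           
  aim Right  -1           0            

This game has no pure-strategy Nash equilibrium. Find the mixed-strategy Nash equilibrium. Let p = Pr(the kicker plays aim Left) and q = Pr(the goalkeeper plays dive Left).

p = 1/6, q = 1/2

In a mixed equilibrium the goalkeeper is indifferent between dive Left and dive Right; this condition fixes p.
  the goalkeeper's payoff to dive Left: p·(-2) + (1−p)·1 = -3p + 1
  the goalkeeper's payoff to dive Right: p·3 + (1−p)·0 = 3p
  -3p + 1 = 3p  ⇒  -6p = -1  ⇒  p = 1/6.
In a mixed equilibrium the kicker is indifferent between aim Left and aim Right; this condition fixes q.
  the kicker's payoff from aim Left: q·2 + (1−q)·(-3) = 5q - 3
  the kicker's payoff from aim Right: q·(-1) + (1−q)·0 = -q
  5q - 3 = -q  ⇒  6q = 3  ⇒  q = 1/2.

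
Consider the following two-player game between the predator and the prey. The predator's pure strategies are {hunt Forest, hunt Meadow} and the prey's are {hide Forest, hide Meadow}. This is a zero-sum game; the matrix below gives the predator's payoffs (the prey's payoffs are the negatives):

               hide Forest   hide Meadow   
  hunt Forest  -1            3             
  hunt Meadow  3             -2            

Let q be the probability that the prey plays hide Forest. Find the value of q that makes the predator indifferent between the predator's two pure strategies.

The predator's indifference between hunt Forest and hunt Meadow determines the prey's mixing probability q:
  the predator's expected payoff from hunt Forest: q·(-1) + (1−q)·3 = -4q + 3
  the predator's expected payoff from hunt Meadow: q·3 + (1−q)·(-2) = 5q - 2
  -4q + 3 = 5q - 2  ⇒  -9q = -5  ⇒  q = 5/9.

q = 5/9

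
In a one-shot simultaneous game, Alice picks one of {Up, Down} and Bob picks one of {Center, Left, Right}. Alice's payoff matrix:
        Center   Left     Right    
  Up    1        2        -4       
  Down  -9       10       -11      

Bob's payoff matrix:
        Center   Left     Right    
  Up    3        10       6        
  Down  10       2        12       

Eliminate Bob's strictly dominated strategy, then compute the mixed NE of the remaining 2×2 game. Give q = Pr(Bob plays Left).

q = 7/15

Bob's strategy Center is strictly dominated by Right: 6 > 3 and 12 > 10. Eliminate Center.
Alice's indifference between Up and Down determines Bob's mixing probability q:
  Alice's payoff from Up: q·2 + (1−q)·(-4) = 6q - 4
  Alice's payoff from Down: q·10 + (1−q)·(-11) = 21q - 11
  6q - 4 = 21q - 11  ⇒  -15q = -7  ⇒  q = 7/15.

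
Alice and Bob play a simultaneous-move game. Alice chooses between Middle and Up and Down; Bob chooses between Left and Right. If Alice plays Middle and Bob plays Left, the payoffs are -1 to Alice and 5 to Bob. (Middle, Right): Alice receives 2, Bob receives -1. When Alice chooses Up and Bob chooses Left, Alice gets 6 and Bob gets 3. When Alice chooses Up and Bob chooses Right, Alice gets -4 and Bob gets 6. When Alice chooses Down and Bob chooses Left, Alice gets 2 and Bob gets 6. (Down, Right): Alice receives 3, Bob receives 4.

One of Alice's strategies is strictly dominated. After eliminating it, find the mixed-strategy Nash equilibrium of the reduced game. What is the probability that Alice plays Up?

Alice's strategy Middle is strictly dominated by Down: 2 > -1 and 3 > 2. Eliminate Middle.
Bob's indifference between Left and Right determines Alice's mixing probability p:
  Bob's expected payoff from Left: p·3 + (1−p)·6 = -3p + 6
  Bob's expected payoff from Right: p·6 + (1−p)·4 = 2p + 4
  -3p + 6 = 2p + 4  ⇒  -5p = -2  ⇒  p = 2/5.

p = 2/5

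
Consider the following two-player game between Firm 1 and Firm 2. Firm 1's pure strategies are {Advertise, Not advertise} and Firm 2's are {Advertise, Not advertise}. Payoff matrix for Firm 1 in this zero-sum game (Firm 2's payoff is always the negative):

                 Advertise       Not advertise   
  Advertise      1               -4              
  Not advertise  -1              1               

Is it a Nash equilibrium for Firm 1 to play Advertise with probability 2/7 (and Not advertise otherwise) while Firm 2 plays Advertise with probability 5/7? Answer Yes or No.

Check Firm 2's indifference given Firm 1's mix p = 2/7:
  payoff from Advertise = 3/7; payoff from Not advertise = 3/7 — equal.
Check Firm 1's indifference given Firm 2's mix q = 5/7:
  payoff from Advertise = -3/7; payoff from Not advertise = -3/7 — equal.
Both players are indifferent, so neither can profitably deviate.

Yes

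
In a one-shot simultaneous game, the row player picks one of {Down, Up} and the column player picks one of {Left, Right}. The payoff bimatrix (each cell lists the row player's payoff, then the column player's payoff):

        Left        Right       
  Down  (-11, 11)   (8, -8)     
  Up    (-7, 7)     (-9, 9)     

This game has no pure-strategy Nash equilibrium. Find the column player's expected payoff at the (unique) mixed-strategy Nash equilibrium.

Set the column player's expected payoff from Left equal to that from Right:
  the column player's payoff from Left: p·11 + (1−p)·7 = 4p + 7
  the column player's payoff from Right: p·(-8) + (1−p)·9 = -17p + 9
  4p + 7 = -17p + 9  ⇒  21p = 2  ⇒  p = 2/21.
At equilibrium the column player is indifferent across columns, so the column player's payoff equals the payoff from Left: (2/21)·11 + (19/21)·7 = 155/21.

155/21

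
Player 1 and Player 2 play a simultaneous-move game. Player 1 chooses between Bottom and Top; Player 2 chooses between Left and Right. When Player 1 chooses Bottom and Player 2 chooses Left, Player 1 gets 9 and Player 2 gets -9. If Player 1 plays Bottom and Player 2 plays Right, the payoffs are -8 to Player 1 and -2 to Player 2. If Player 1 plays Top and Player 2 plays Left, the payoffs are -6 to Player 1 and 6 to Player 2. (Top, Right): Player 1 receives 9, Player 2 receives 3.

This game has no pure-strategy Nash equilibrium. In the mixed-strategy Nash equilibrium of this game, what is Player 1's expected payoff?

33/32

For Player 1 to be willing to mix, Player 1 must be indifferent between Bottom and Top, which pins down Player 2's mix.
  Player 1's payoff to Bottom: q·9 + (1−q)·(-8) = 17q - 8
  Player 1's payoff to Top: q·(-6) + (1−q)·9 = -15q + 9
  17q - 8 = -15q + 9  ⇒  32q = 17  ⇒  q = 17/32.
At equilibrium Player 1 is indifferent across rows, so Player 1's payoff equals the payoff from Bottom: (17/32)·9 + (15/32)·(-8) = 33/32.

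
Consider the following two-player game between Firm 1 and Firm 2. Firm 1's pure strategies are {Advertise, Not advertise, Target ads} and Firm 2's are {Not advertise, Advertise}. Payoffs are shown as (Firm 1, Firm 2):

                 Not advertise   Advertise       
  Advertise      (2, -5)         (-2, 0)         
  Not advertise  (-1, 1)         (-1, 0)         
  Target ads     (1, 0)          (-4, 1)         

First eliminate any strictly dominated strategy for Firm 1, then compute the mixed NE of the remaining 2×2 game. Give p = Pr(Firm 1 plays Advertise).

p = 1/6

Firm 1's strategy Target ads is strictly dominated by Advertise: 2 > 1 and -2 > -4. Eliminate Target ads.
Firm 2's indifference between Not advertise and Advertise determines Firm 1's mixing probability p:
  Firm 2's expected payoff from Not advertise: p·(-5) + (1−p)·1 = -6p + 1
  Firm 2's expected payoff from Advertise: p·0 + (1−p)·0 = 0
  -6p + 1 = 0  ⇒  -6p = -1  ⇒  p = 1/6.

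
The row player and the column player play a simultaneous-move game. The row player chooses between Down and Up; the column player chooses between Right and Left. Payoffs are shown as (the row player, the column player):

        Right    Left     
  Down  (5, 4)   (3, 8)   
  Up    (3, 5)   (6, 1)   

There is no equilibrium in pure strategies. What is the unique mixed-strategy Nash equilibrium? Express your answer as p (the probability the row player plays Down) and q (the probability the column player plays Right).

For the column player to be willing to mix, the column player must be indifferent between Right and Left, which pins down the row player's mix.
  the column player's payoff from Right: p·4 + (1−p)·5 = -p + 5
  the column player's payoff from Left: p·8 + (1−p)·1 = 7p + 1
  -p + 5 = 7p + 1  ⇒  -8p = -4  ⇒  p = 1/2.
For the row player to be willing to mix, the row player must be indifferent between Down and Up, which pins down the column player's mix.
  the row player's payoff to Down: q·5 + (1−q)·3 = 2q + 3
  the row player's payoff to Up: q·3 + (1−q)·6 = -3q + 6
  2q + 3 = -3q + 6  ⇒  5q = 3  ⇒  q = 3/5.

p = 1/2, q = 3/5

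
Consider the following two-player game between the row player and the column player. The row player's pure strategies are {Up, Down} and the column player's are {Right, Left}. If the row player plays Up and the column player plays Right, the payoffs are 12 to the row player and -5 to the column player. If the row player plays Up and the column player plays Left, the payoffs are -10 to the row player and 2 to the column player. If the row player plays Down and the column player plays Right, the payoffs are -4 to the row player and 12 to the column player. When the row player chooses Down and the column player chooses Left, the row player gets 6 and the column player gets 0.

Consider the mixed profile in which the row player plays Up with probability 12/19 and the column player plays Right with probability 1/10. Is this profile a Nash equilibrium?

No

Given the column player's mix q = 1/10, the row player's payoff from Up is -39/5 but from Down is 5. The row player strictly prefers Down, so the row player would not mix.
So the proposed profile is not a Nash equilibrium.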